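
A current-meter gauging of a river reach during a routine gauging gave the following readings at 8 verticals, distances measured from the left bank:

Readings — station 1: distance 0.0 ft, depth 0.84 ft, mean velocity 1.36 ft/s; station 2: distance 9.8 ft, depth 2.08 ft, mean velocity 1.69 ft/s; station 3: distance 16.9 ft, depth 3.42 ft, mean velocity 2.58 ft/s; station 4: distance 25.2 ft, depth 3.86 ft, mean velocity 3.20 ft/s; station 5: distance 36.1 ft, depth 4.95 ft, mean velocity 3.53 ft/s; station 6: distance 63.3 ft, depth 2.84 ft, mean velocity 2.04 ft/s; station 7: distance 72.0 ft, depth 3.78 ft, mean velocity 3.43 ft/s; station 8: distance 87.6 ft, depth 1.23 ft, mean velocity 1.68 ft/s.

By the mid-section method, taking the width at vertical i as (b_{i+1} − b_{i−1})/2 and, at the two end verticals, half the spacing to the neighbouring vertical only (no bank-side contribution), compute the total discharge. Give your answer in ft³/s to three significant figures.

w_1 = (9.8 − 0.0)/2 = 4.9 ft; q_1 = 1.36 × 0.84 × 4.9 = 5.598 ft³/s
w_2 = (16.9 − 0.0)/2 = 8.45 ft; q_2 = 1.69 × 2.08 × 8.45 = 29.70 ft³/s
w_3 = (25.2 − 9.8)/2 = 7.7 ft; q_3 = 2.58 × 3.42 × 7.7 = 67.94 ft³/s
w_4 = (36.1 − 16.9)/2 = 9.6 ft; q_4 = 3.20 × 3.86 × 9.6 = 118.6 ft³/s
w_5 = (63.3 − 25.2)/2 = 19.05 ft; q_5 = 3.53 × 4.95 × 19.05 = 332.9 ft³/s
w_6 = (72.0 − 36.1)/2 = 17.95 ft; q_6 = 2.04 × 2.84 × 17.95 = 104.0 ft³/s
w_7 = (87.6 − 63.3)/2 = 12.15 ft; q_7 = 3.43 × 3.78 × 12.15 = 157.5 ft³/s
w_8 = (87.6 − 72.0)/2 = 7.8 ft; q_8 = 1.68 × 1.23 × 7.8 = 16.12 ft³/s
Q = Σ qᵢ = 832.3 ft³/s

832 ft³/s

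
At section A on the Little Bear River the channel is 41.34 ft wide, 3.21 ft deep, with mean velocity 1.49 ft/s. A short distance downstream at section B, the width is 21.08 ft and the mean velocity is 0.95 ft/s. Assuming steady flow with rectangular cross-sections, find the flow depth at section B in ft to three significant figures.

Q = A₁V₁ = (41.34×3.21) × 1.49 = 197.7 ft³/s
d₂ = Q/(b₂ V₂) = 197.7/(21.08×0.95) = 9.873 ft

9.87 ft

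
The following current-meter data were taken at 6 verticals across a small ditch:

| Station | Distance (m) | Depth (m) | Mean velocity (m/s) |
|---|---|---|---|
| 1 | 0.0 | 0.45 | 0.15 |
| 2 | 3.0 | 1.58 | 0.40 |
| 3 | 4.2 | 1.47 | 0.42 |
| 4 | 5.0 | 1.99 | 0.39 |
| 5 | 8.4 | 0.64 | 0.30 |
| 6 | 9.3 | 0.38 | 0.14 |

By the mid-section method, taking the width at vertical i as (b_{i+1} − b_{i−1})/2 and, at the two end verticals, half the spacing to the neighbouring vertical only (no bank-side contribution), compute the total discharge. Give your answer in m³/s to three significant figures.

w_1 = (3.0 − 0.0)/2 = 1.5 m; q_1 = 0.15 × 0.45 × 1.5 = 0.1013 m³/s
w_2 = (4.2 − 0.0)/2 = 2.1 m; q_2 = 0.40 × 1.58 × 2.1 = 1.327 m³/s
w_3 = (5.0 − 3.0)/2 = 1 m; q_3 = 0.42 × 1.47 × 1 = 0.6174 m³/s
w_4 = (8.4 − 4.2)/2 = 2.1 m; q_4 = 0.39 × 1.99 × 2.1 = 1.630 m³/s
w_5 = (9.3 − 5.0)/2 = 2.15 m; q_5 = 0.30 × 0.64 × 2.15 = 0.4128 m³/s
w_6 = (9.3 − 8.4)/2 = 0.45 m; q_6 = 0.14 × 0.38 × 0.45 = 0.02394 m³/s
Q = Σ qᵢ = 4.112 m³/s

4.11 m³/s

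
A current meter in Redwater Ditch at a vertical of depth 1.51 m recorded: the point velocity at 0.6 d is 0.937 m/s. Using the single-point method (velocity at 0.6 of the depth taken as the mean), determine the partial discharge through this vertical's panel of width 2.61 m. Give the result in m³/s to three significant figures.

v̄ = v₀.₆ = 0.937 m/s
q = v̄ × d × w = 0.9370 × 1.51 × 2.61 = 3.693 m³/s

3.69 m³/s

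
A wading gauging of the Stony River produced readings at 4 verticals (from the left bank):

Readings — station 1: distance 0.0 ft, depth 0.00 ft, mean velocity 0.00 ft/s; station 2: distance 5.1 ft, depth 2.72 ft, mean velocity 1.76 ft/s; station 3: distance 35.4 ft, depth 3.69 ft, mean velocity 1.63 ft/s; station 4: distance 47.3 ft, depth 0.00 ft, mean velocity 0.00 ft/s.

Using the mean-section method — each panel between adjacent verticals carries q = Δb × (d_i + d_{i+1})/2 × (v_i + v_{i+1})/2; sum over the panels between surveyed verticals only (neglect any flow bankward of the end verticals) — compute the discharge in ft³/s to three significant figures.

189 ft³/s

Panel 1-2: Δb = 5.1 ft, d̄ = (0.00+2.72)/2 = 1.36, v̄ = (0.00+1.76)/2 = 0.88 → q = 5.1×1.36×0.88 = 6.104 ft³/s
Panel 2-3: Δb = 30.3 ft, d̄ = (2.72+3.69)/2 = 3.205, v̄ = (1.76+1.63)/2 = 1.695 → q = 30.3×3.205×1.695 = 164.6 ft³/s
Panel 3-4: Δb = 11.9 ft, d̄ = (3.69+0.00)/2 = 1.845, v̄ = (1.63+0.00)/2 = 0.815 → q = 11.9×1.845×0.815 = 17.89 ft³/s
Q = Σ q = 188.6 ft³/s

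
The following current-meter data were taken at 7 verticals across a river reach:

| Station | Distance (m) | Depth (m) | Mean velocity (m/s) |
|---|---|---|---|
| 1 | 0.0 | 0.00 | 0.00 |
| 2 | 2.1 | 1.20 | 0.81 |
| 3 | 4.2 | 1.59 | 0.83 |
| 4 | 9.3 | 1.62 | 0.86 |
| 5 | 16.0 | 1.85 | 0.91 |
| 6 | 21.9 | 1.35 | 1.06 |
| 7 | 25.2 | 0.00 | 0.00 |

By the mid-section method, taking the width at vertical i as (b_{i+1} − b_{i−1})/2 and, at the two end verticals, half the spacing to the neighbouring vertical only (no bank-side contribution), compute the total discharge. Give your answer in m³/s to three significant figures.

32.2 m³/s

w_2 = (4.2 − 0.0)/2 = 2.1 m; q_2 = 0.81 × 1.20 × 2.1 = 2.041 m³/s
w_3 = (9.3 − 2.1)/2 = 3.6 m; q_3 = 0.83 × 1.59 × 3.6 = 4.751 m³/s
w_4 = (16.0 − 4.2)/2 = 5.9 m; q_4 = 0.86 × 1.62 × 5.9 = 8.220 m³/s
w_5 = (21.9 − 9.3)/2 = 6.3 m; q_5 = 0.91 × 1.85 × 6.3 = 10.61 m³/s
w_6 = (25.2 − 16.0)/2 = 4.6 m; q_6 = 1.06 × 1.35 × 4.6 = 6.583 m³/s
Stations 1, 7 contribute zero (depth or velocity is 0).
Q = Σ qᵢ = 32.20 m³/s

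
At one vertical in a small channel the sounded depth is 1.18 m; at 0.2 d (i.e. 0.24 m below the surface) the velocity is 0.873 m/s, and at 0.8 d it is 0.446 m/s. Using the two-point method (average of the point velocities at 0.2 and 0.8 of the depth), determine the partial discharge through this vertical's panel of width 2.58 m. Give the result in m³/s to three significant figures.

2.01 m³/s

v̄ = (0.873 + 0.446) / 2 = 0.6595 m/s
q = v̄ × d × w = 0.6595 × 1.18 × 2.58 = 2.008 m³/s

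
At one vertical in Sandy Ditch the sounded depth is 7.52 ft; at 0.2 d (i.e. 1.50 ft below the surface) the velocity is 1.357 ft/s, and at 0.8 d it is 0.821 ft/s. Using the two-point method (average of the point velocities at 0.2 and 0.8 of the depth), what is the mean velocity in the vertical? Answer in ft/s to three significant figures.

1.09 ft/s

v̄ = (1.357 + 0.821) / 2 = 1.089 ft/s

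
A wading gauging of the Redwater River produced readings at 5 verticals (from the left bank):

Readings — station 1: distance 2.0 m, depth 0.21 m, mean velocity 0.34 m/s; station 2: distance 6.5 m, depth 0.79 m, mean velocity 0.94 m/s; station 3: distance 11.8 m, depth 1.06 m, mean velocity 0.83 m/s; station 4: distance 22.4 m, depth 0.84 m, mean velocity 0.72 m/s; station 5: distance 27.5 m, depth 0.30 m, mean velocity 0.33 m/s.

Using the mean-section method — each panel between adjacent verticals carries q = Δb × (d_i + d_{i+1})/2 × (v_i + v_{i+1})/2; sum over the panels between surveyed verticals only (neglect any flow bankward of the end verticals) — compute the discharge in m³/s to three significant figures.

15.1 m³/s

Panel 1-2: Δb = 4.5 m, d̄ = (0.21+0.79)/2 = 0.5, v̄ = (0.34+0.94)/2 = 0.64 → q = 4.5×0.5×0.64 = 1.440 m³/s
Panel 2-3: Δb = 5.3 m, d̄ = (0.79+1.06)/2 = 0.925, v̄ = (0.94+0.83)/2 = 0.885 → q = 5.3×0.925×0.885 = 4.339 m³/s
Panel 3-4: Δb = 10.6 m, d̄ = (1.06+0.84)/2 = 0.95, v̄ = (0.83+0.72)/2 = 0.775 → q = 10.6×0.95×0.775 = 7.804 m³/s
Panel 4-5: Δb = 5.1 m, d̄ = (0.84+0.30)/2 = 0.57, v̄ = (0.72+0.33)/2 = 0.525 → q = 5.1×0.57×0.525 = 1.526 m³/s
Q = Σ q = 15.11 m³/s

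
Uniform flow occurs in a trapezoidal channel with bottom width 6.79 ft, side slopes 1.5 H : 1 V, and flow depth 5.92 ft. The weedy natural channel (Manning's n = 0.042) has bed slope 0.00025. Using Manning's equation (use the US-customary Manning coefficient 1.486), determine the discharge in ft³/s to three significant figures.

115 ft³/s

A = (b + z·y)·y = (6.79 + 1.5×5.92)×5.92 = 92.77 ft²
P = b + 2y√(1+z²) = 6.79 + 2×5.92×√(1+1.5²) = 28.13 ft
R = A/P = 92.77/28.13 = 3.297 ft
Q = (1.486/n)·A·R^(2/3)·S^(1/2) = (1.486/0.042) × 92.77 × 3.297^(2/3) × 0.00025^(1/2) = 115.0 ft³/s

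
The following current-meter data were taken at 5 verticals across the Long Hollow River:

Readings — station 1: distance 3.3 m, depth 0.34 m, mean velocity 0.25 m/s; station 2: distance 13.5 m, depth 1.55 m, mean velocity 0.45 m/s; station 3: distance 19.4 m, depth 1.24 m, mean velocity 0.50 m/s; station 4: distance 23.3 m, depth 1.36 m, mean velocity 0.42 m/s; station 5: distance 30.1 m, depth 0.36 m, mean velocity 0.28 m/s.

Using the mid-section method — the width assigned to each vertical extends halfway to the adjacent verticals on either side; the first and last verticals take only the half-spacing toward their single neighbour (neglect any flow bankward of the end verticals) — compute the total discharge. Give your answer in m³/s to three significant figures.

12.5 m³/s

w_1 = (13.5 − 3.3)/2 = 5.1 m; q_1 = 0.25 × 0.34 × 5.1 = 0.4335 m³/s
w_2 = (19.4 − 3.3)/2 = 8.05 m; q_2 = 0.45 × 1.55 × 8.05 = 5.615 m³/s
w_3 = (23.3 − 13.5)/2 = 4.9 m; q_3 = 0.50 × 1.24 × 4.9 = 3.038 m³/s
w_4 = (30.1 − 19.4)/2 = 5.35 m; q_4 = 0.42 × 1.36 × 5.35 = 3.056 m³/s
w_5 = (30.1 − 23.3)/2 = 3.4 m; q_5 = 0.28 × 0.36 × 3.4 = 0.3427 m³/s
Q = Σ qᵢ = 12.49 m³/s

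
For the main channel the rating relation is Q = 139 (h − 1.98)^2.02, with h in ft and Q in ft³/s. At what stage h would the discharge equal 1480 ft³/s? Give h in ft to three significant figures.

5.21 ft

h − h₀ = (Q/C)^(1/b) = (1480/139)^(1/2.02) = 3.225 ft
h = 1.98 + 3.225 = 5.205 ft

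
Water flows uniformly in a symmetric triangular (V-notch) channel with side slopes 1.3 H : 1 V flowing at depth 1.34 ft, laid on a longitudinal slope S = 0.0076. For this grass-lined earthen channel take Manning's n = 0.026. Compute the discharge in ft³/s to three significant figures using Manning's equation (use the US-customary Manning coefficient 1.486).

A = z·y² = 1.3×1.34² = 2.334 ft²
P = 2y√(1+z²) = 2×1.34×√(1+1.3²) = 4.396 ft
R = A/P = 2.334/4.396 = 0.5311 ft
Q = (1.486/n)·A·R^(2/3)·S^(1/2) = (1.486/0.026) × 2.334 × 0.5311^(2/3) × 0.0076^(1/2) = 7.627 ft³/s

7.63 ft³/s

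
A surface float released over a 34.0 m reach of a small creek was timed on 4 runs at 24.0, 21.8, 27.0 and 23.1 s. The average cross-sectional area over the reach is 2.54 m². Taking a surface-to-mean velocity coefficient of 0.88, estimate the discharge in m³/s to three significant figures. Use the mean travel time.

t̄ = (24.0 + 21.8 + 27.0 + 23.1) / 4 = 23.975 s
v_surface = L / t̄ = 34.0 / 23.975 = 1.418 m/s
v_mean = 0.88 × 1.418 = 1.248 m/s
Q = A × v_mean = 2.54 × 1.248 = 3.170 m³/s

3.17 m³/s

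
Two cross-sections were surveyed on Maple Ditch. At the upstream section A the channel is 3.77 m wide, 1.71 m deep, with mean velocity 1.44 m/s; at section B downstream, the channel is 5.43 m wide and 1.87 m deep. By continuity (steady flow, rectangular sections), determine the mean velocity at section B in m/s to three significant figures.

0.914 m/s

Q = A₁V₁ = (3.77×1.71) × 1.44 = 9.283 m³/s
A₂ = 5.43 × 1.87 = 10.15 m²
V₂ = Q/A₂ = 9.283/10.15 = 0.9142 m/s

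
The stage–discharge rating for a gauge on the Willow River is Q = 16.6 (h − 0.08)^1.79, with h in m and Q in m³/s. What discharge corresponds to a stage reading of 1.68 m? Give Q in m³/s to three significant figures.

38.5 m³/s

Q = 16.6 × (1.68 − 0.08)^1.79 = 16.6 × 1.6^1.79 = 38.50 m³/s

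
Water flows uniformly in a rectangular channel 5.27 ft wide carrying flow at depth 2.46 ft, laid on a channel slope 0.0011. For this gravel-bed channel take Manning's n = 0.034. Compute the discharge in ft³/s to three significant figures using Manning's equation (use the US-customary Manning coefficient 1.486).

A = b·y = 5.27 × 2.46 = 12.96 ft²
P = b + 2y = 5.27 + 2×2.46 = 10.19 ft
R = A/P = 12.96/10.19 = 1.272 ft
Q = (1.486/n)·A·R^(2/3)·S^(1/2) = (1.486/0.034) × 12.96 × 1.272^(2/3) × 0.0011^(1/2) = 22.06 ft³/s

22.1 ft³/s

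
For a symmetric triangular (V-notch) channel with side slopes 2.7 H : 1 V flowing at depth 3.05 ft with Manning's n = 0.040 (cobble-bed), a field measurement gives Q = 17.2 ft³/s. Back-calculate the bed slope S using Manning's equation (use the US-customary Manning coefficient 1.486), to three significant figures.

A = z·y² = 2.7×3.05² = 25.12 ft²
P = 2y√(1+z²) = 2×3.05×√(1+2.7²) = 17.56 ft
R = A/P = 25.12/17.56 = 1.430 ft
S = (Q·n / (1.486·A·R^(2/3)))² = (17.2×0.040 / (1.486×25.12×1.269))² = 0.0002109

0.000211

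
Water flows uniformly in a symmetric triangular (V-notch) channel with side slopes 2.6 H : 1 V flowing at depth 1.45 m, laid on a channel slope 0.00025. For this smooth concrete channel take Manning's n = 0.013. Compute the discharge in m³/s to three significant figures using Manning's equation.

5.12 m³/s

A = z·y² = 2.6×1.45² = 5.467 m²
P = 2y√(1+z²) = 2×1.45×√(1+2.6²) = 8.078 m
R = A/P = 5.467/8.078 = 0.6767 m
Q = (1/n)·A·R^(2/3)·S^(1/2) = (1/0.013) × 5.467 × 0.6767^(2/3) × 0.00025^(1/2) = 5.125 m³/s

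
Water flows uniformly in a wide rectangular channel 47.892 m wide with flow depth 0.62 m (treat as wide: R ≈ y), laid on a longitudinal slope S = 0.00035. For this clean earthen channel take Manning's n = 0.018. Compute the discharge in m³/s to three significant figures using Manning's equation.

22.4 m³/s

A = b·y = 47.892 × 0.62 = 29.69 m²
Wide channel: R ≈ y = 0.62 m
Q = (1/n)·A·R^(2/3)·S^(1/2) = (1/0.018) × 29.69 × 0.6200^(2/3) × 0.00035^(1/2) = 22.44 m³/s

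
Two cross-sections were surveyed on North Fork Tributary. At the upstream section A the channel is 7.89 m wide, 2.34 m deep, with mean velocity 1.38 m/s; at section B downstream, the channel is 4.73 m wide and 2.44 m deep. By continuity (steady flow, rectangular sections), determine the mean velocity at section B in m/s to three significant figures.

Q = A₁V₁ = (7.89×2.34) × 1.38 = 25.48 m³/s
A₂ = 4.73 × 2.44 = 11.54 m²
V₂ = Q/A₂ = 25.48/11.54 = 2.208 m/s

2.21 m/s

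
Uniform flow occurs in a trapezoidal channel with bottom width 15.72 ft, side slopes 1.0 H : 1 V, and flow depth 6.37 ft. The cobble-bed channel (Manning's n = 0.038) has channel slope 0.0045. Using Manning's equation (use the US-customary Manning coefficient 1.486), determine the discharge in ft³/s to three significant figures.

956 ft³/s

A = (b + z·y)·y = (15.72 + 1.0×6.37)×6.37 = 140.7 ft²
P = b + 2y√(1+z²) = 15.72 + 2×6.37×√(1+1.0²) = 33.74 ft
R = A/P = 140.7/33.74 = 4.171 ft
Q = (1.486/n)·A·R^(2/3)·S^(1/2) = (1.486/0.038) × 140.7 × 4.171^(2/3) × 0.0045^(1/2) = 956.4 ft³/s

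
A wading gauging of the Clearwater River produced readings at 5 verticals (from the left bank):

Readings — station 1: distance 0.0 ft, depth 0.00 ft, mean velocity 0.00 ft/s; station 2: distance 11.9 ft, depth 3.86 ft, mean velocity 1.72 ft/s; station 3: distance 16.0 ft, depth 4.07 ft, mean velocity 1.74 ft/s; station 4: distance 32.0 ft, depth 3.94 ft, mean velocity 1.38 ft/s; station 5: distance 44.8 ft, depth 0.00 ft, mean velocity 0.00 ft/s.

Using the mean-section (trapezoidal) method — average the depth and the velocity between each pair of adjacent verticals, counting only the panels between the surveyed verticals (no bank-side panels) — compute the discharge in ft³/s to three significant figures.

Panel 1-2: Δb = 11.9 ft, d̄ = (0.00+3.86)/2 = 1.93, v̄ = (0.00+1.72)/2 = 0.86 → q = 11.9×1.93×0.86 = 19.75 ft³/s
Panel 2-3: Δb = 4.1 ft, d̄ = (3.86+4.07)/2 = 3.965, v̄ = (1.72+1.74)/2 = 1.73 → q = 4.1×3.965×1.73 = 28.12 ft³/s
Panel 3-4: Δb = 16 ft, d̄ = (4.07+3.94)/2 = 4.005, v̄ = (1.74+1.38)/2 = 1.56 → q = 16×4.005×1.56 = 99.96 ft³/s
Panel 4-5: Δb = 12.8 ft, d̄ = (3.94+0.00)/2 = 1.97, v̄ = (1.38+0.00)/2 = 0.69 → q = 12.8×1.97×0.69 = 17.40 ft³/s
Q = Σ q = 165.2 ft³/s

165 ft³/s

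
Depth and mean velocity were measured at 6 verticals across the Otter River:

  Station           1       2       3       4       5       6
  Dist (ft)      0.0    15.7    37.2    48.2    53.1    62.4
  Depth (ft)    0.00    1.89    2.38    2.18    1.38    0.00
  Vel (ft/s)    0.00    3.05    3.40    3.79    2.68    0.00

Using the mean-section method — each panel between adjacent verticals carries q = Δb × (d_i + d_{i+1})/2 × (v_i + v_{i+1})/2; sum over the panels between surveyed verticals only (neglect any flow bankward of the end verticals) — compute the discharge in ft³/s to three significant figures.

298 ft³/s

Panel 1-2: Δb = 15.7 ft, d̄ = (0.00+1.89)/2 = 0.945, v̄ = (0.00+3.05)/2 = 1.525 → q = 15.7×0.945×1.525 = 22.63 ft³/s
Panel 2-3: Δb = 21.5 ft, d̄ = (1.89+2.38)/2 = 2.135, v̄ = (3.05+3.40)/2 = 3.225 → q = 21.5×2.135×3.225 = 148.0 ft³/s
Panel 3-4: Δb = 11 ft, d̄ = (2.38+2.18)/2 = 2.28, v̄ = (3.40+3.79)/2 = 3.595 → q = 11×2.28×3.595 = 90.16 ft³/s
Panel 4-5: Δb = 4.9 ft, d̄ = (2.18+1.38)/2 = 1.78, v̄ = (3.79+2.68)/2 = 3.235 → q = 4.9×1.78×3.235 = 28.22 ft³/s
Panel 5-6: Δb = 9.3 ft, d̄ = (1.38+0.00)/2 = 0.69, v̄ = (2.68+0.00)/2 = 1.34 → q = 9.3×0.69×1.34 = 8.599 ft³/s
Q = Σ q = 297.6 ft³/s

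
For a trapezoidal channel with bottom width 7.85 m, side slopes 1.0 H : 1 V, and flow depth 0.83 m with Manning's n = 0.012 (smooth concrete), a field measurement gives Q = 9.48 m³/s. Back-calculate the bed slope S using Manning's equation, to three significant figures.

A = (b + z·y)·y = (7.85 + 1.0×0.83)×0.83 = 7.204 m²
P = b + 2y√(1+z²) = 7.85 + 2×0.83×√(1+1.0²) = 10.20 m
R = A/P = 7.204/10.20 = 0.7065 m
S = (Q·n / (1·A·R^(2/3)))² = (9.48×0.012 / (1×7.204×0.7932))² = 0.0003963

0.000396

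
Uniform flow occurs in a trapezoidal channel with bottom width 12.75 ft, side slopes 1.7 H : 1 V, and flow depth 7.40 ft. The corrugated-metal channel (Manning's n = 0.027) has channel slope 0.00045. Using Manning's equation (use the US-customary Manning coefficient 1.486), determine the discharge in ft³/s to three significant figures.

A = (b + z·y)·y = (12.75 + 1.7×7.40)×7.40 = 187.4 ft²
P = b + 2y√(1+z²) = 12.75 + 2×7.40×√(1+1.7²) = 41.94 ft
R = A/P = 187.4/41.94 = 4.469 ft
Q = (1.486/n)·A·R^(2/3)·S^(1/2) = (1.486/0.027) × 187.4 × 4.469^(2/3) × 0.00045^(1/2) = 593.8 ft³/s

594 ft³/s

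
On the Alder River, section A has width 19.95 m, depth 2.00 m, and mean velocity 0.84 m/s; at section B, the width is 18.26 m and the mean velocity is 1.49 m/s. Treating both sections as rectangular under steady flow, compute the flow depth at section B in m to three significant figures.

1.23 m

Q = A₁V₁ = (19.95×2.00) × 0.84 = 33.52 m³/s
d₂ = Q/(b₂ V₂) = 33.52/(18.26×1.49) = 1.232 m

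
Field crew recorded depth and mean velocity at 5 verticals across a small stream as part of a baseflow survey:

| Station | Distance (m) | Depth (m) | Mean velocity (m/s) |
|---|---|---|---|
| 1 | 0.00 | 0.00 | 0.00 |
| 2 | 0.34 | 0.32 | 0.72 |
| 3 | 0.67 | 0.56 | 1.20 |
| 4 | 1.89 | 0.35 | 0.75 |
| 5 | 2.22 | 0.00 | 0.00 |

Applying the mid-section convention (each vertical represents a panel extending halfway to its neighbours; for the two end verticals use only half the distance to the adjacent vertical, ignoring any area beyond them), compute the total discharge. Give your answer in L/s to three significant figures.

w_2 = (0.67 − 0.00)/2 = 0.335 m; q_2 = 0.72 × 0.32 × 0.335 = 0.07718 m³/s
w_3 = (1.89 − 0.34)/2 = 0.775 m; q_3 = 1.20 × 0.56 × 0.775 = 0.5208 m³/s
w_4 = (2.22 − 0.67)/2 = 0.775 m; q_4 = 0.75 × 0.35 × 0.775 = 0.2034 m³/s
Stations 1, 5 contribute zero (depth or velocity is 0).
Q = Σ qᵢ = 0.8014 m³/s
= 0.8014 × 1000 = 801.4 L/s

801 L/s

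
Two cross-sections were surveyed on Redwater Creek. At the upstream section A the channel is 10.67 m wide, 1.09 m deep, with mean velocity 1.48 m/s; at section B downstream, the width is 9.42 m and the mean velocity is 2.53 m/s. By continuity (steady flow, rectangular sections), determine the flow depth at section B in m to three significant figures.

Q = A₁V₁ = (10.67×1.09) × 1.48 = 17.21 m³/s
d₂ = Q/(b₂ V₂) = 17.21/(9.42×2.53) = 0.7222 m

0.722 m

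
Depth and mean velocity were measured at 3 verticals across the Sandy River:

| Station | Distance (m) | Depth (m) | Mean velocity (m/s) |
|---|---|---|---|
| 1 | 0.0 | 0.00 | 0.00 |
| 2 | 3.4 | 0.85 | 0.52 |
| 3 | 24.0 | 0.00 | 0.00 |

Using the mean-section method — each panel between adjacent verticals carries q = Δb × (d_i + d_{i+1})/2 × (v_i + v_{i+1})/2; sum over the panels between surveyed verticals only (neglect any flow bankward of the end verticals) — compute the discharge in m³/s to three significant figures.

2.65 m³/s

Panel 1-2: Δb = 3.4 m, d̄ = (0.00+0.85)/2 = 0.425, v̄ = (0.00+0.52)/2 = 0.26 → q = 3.4×0.425×0.26 = 0.3757 m³/s
Panel 2-3: Δb = 20.6 m, d̄ = (0.85+0.00)/2 = 0.425, v̄ = (0.52+0.00)/2 = 0.26 → q = 20.6×0.425×0.26 = 2.276 m³/s
Q = Σ q = 2.652 m³/s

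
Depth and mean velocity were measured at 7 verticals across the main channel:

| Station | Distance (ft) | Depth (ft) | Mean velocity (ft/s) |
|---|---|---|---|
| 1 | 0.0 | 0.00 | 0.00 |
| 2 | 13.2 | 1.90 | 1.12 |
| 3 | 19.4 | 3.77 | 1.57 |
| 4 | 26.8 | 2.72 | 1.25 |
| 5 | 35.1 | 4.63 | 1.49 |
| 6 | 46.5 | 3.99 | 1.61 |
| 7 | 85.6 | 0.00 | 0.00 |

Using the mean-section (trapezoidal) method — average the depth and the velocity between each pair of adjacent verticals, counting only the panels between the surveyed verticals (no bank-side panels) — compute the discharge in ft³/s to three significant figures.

245 ft³/s

Panel 1-2: Δb = 13.2 ft, d̄ = (0.00+1.90)/2 = 0.95, v̄ = (0.00+1.12)/2 = 0.56 → q = 13.2×0.95×0.56 = 7.022 ft³/s
Panel 2-3: Δb = 6.2 ft, d̄ = (1.90+3.77)/2 = 2.835, v̄ = (1.12+1.57)/2 = 1.345 → q = 6.2×2.835×1.345 = 23.64 ft³/s
Panel 3-4: Δb = 7.4 ft, d̄ = (3.77+2.72)/2 = 3.245, v̄ = (1.57+1.25)/2 = 1.41 → q = 7.4×3.245×1.41 = 33.86 ft³/s
Panel 4-5: Δb = 8.3 ft, d̄ = (2.72+4.63)/2 = 3.675, v̄ = (1.25+1.49)/2 = 1.37 → q = 8.3×3.675×1.37 = 41.79 ft³/s
Panel 5-6: Δb = 11.4 ft, d̄ = (4.63+3.99)/2 = 4.31, v̄ = (1.49+1.61)/2 = 1.55 → q = 11.4×4.31×1.55 = 76.16 ft³/s
Panel 6-7: Δb = 39.1 ft, d̄ = (3.99+0.00)/2 = 1.995, v̄ = (1.61+0.00)/2 = 0.805 → q = 39.1×1.995×0.805 = 62.79 ft³/s
Q = Σ q = 245.3 ft³/s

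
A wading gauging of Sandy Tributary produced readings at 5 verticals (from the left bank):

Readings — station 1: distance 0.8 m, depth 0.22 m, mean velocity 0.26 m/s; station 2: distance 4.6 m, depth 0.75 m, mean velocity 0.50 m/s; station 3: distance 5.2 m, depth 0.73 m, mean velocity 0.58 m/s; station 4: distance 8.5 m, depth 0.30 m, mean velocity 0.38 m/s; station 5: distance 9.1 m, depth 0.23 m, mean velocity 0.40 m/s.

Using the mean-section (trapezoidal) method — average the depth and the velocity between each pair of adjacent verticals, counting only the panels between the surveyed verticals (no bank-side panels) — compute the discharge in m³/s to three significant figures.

1.82 m³/s

Panel 1-2: Δb = 3.8 m, d̄ = (0.22+0.75)/2 = 0.485, v̄ = (0.26+0.50)/2 = 0.38 → q = 3.8×0.485×0.38 = 0.7003 m³/s
Panel 2-3: Δb = 0.6 m, d̄ = (0.75+0.73)/2 = 0.74, v̄ = (0.50+0.58)/2 = 0.54 → q = 0.6×0.74×0.54 = 0.2398 m³/s
Panel 3-4: Δb = 3.3 m, d̄ = (0.73+0.30)/2 = 0.515, v̄ = (0.58+0.38)/2 = 0.48 → q = 3.3×0.515×0.48 = 0.8158 m³/s
Panel 4-5: Δb = 0.6 m, d̄ = (0.30+0.23)/2 = 0.265, v̄ = (0.38+0.40)/2 = 0.39 → q = 0.6×0.265×0.39 = 0.06201 m³/s
Q = Σ q = 1.818 m³/s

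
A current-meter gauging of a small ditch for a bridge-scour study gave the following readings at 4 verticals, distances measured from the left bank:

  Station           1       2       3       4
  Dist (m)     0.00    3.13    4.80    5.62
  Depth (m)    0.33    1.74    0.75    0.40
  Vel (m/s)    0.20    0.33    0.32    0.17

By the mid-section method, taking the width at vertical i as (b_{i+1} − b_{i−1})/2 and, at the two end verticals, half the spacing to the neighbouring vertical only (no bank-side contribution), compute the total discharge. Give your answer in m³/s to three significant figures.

1.81 m³/s

w_1 = (3.13 − 0.00)/2 = 1.565 m; q_1 = 0.20 × 0.33 × 1.565 = 0.1033 m³/s
w_2 = (4.80 − 0.00)/2 = 2.4 m; q_2 = 0.33 × 1.74 × 2.4 = 1.378 m³/s
w_3 = (5.62 − 3.13)/2 = 1.245 m; q_3 = 0.32 × 0.75 × 1.245 = 0.2988 m³/s
w_4 = (5.62 − 4.80)/2 = 0.41 m; q_4 = 0.17 × 0.40 × 0.41 = 0.02788 m³/s
Q = Σ qᵢ = 1.808 m³/s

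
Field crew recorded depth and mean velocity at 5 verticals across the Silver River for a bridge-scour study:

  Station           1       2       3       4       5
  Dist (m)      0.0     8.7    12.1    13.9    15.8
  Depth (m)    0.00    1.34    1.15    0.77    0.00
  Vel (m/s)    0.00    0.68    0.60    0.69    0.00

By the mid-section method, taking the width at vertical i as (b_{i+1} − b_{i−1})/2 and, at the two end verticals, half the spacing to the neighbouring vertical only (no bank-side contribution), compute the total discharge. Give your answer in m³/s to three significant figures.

w_2 = (12.1 − 0.0)/2 = 6.05 m; q_2 = 0.68 × 1.34 × 6.05 = 5.513 m³/s
w_3 = (13.9 − 8.7)/2 = 2.6 m; q_3 = 0.60 × 1.15 × 2.6 = 1.794 m³/s
w_4 = (15.8 − 12.1)/2 = 1.85 m; q_4 = 0.69 × 0.77 × 1.85 = 0.9829 m³/s
Stations 1, 5 contribute zero (depth or velocity is 0).
Q = Σ qᵢ = 8.290 m³/s

8.29 m³/s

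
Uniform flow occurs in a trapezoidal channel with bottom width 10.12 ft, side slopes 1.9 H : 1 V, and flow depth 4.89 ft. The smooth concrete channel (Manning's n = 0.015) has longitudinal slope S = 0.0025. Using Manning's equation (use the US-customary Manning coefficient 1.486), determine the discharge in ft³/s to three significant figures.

989 ft³/s

A = (b + z·y)·y = (10.12 + 1.9×4.89)×4.89 = 94.92 ft²
P = b + 2y√(1+z²) = 10.12 + 2×4.89×√(1+1.9²) = 31.12 ft
R = A/P = 94.92/31.12 = 3.050 ft
Q = (1.486/n)·A·R^(2/3)·S^(1/2) = (1.486/0.015) × 94.92 × 3.050^(2/3) × 0.0025^(1/2) = 988.9 ft³/s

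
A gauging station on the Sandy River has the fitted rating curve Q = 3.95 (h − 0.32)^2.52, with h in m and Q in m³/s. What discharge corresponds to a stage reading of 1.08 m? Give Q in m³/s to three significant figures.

Q = 3.95 × (1.08 − 0.32)^2.52 = 3.95 × 0.76^2.52 = 1.978 m³/s

1.98 m³/s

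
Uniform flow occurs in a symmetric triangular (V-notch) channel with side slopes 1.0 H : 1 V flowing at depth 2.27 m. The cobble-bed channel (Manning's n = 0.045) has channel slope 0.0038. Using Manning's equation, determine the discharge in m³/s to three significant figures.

A = z·y² = 1.0×2.27² = 5.153 m²
P = 2y√(1+z²) = 2×2.27×√(1+1.0²) = 6.421 m
R = A/P = 5.153/6.421 = 0.8026 m
Q = (1/n)·A·R^(2/3)·S^(1/2) = (1/0.045) × 5.153 × 0.8026^(2/3) × 0.0038^(1/2) = 6.096 m³/s

6.10 m³/s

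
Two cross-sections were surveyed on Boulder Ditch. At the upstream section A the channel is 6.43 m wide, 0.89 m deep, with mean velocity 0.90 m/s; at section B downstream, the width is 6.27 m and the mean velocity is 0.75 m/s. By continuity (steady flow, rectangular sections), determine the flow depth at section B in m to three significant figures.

Q = A₁V₁ = (6.43×0.89) × 0.90 = 5.150 m³/s
d₂ = Q/(b₂ V₂) = 5.150/(6.27×0.75) = 1.095 m

1.10 m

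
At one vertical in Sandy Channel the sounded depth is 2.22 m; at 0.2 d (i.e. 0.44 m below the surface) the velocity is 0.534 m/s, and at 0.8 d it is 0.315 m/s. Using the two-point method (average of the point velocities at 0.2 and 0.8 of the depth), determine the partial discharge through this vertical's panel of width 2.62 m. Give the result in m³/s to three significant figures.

2.47 m³/s

v̄ = (0.534 + 0.315) / 2 = 0.4245 m/s
q = v̄ × d × w = 0.4245 × 2.22 × 2.62 = 2.469 m³/s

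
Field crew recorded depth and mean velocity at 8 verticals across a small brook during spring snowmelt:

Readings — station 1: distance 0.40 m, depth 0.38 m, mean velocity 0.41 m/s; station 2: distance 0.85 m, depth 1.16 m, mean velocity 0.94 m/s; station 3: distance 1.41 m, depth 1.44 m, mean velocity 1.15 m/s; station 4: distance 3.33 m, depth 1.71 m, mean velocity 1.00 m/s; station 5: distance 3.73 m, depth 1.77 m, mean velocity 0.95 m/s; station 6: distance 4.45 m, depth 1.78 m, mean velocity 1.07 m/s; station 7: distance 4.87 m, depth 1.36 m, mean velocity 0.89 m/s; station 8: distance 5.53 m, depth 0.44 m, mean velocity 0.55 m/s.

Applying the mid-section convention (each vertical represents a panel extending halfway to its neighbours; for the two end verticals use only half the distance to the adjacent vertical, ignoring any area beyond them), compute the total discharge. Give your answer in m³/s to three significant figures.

w_1 = (0.85 − 0.40)/2 = 0.225 m; q_1 = 0.41 × 0.38 × 0.225 = 0.03506 m³/s
w_2 = (1.41 − 0.40)/2 = 0.505 m; q_2 = 0.94 × 1.16 × 0.505 = 0.5507 m³/s
w_3 = (3.33 − 0.85)/2 = 1.24 m; q_3 = 1.15 × 1.44 × 1.24 = 2.053 m³/s
w_4 = (3.73 − 1.41)/2 = 1.16 m; q_4 = 1.00 × 1.71 × 1.16 = 1.984 m³/s
w_5 = (4.45 − 3.33)/2 = 0.56 m; q_5 = 0.95 × 1.77 × 0.56 = 0.9416 m³/s
w_6 = (4.87 − 3.73)/2 = 0.57 m; q_6 = 1.07 × 1.78 × 0.57 = 1.086 m³/s
w_7 = (5.53 − 4.45)/2 = 0.54 m; q_7 = 0.89 × 1.36 × 0.54 = 0.6536 m³/s
w_8 = (5.53 − 4.87)/2 = 0.33 m; q_8 = 0.55 × 0.44 × 0.33 = 0.07986 m³/s
Q = Σ qᵢ = 7.383 m³/s

7.38 m³/s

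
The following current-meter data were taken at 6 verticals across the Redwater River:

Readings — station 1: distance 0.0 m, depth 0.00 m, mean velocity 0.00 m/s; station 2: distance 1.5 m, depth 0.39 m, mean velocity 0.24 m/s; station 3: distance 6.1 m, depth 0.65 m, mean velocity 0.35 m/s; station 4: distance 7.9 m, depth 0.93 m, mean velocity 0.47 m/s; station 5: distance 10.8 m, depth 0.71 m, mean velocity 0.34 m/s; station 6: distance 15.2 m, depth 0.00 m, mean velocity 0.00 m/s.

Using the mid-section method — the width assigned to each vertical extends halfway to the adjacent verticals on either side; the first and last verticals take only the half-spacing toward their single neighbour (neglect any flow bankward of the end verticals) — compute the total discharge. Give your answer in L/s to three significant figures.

2920 L/s

w_2 = (6.1 − 0.0)/2 = 3.05 m; q_2 = 0.24 × 0.39 × 3.05 = 0.2855 m³/s
w_3 = (7.9 − 1.5)/2 = 3.2 m; q_3 = 0.35 × 0.65 × 3.2 = 0.7280 m³/s
w_4 = (10.8 − 6.1)/2 = 2.35 m; q_4 = 0.47 × 0.93 × 2.35 = 1.027 m³/s
w_5 = (15.2 − 7.9)/2 = 3.65 m; q_5 = 0.34 × 0.71 × 3.65 = 0.8811 m³/s
Stations 1, 6 contribute zero (depth or velocity is 0).
Q = Σ qᵢ = 2.922 m³/s
= 2.922 × 1000 = 2922 L/s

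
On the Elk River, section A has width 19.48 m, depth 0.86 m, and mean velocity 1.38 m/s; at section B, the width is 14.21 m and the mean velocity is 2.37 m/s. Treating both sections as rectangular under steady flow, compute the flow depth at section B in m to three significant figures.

Q = A₁V₁ = (19.48×0.86) × 1.38 = 23.12 m³/s
d₂ = Q/(b₂ V₂) = 23.12/(14.21×2.37) = 0.6865 m

0.686 m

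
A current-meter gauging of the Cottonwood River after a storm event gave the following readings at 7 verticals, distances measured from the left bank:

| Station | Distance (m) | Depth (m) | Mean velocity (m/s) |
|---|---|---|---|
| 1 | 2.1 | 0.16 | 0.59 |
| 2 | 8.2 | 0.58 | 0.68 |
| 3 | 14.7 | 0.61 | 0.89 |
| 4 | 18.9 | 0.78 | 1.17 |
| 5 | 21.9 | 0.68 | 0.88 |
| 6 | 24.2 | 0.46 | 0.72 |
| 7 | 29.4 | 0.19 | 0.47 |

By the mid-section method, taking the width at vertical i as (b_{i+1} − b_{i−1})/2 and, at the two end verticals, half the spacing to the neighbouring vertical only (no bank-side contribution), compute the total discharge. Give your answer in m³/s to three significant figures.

12.0 m³/s

w_1 = (8.2 − 2.1)/2 = 3.05 m; q_1 = 0.59 × 0.16 × 3.05 = 0.2879 m³/s
w_2 = (14.7 − 2.1)/2 = 6.3 m; q_2 = 0.68 × 0.58 × 6.3 = 2.485 m³/s
w_3 = (18.9 − 8.2)/2 = 5.35 m; q_3 = 0.89 × 0.61 × 5.35 = 2.905 m³/s
w_4 = (21.9 − 14.7)/2 = 3.6 m; q_4 = 1.17 × 0.78 × 3.6 = 3.285 m³/s
w_5 = (24.2 − 18.9)/2 = 2.65 m; q_5 = 0.88 × 0.68 × 2.65 = 1.586 m³/s
w_6 = (29.4 − 21.9)/2 = 3.75 m; q_6 = 0.72 × 0.46 × 3.75 = 1.242 m³/s
w_7 = (29.4 − 24.2)/2 = 2.6 m; q_7 = 0.47 × 0.19 × 2.6 = 0.2322 m³/s
Q = Σ qᵢ = 12.02 m³/s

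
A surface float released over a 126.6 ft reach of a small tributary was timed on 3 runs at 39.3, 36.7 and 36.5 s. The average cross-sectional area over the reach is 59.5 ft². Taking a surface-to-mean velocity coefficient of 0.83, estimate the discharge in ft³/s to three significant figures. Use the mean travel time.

t̄ = (39.3 + 36.7 + 36.5) / 3 = 37.5 s
v_surface = L / t̄ = 126.6 / 37.5 = 3.376 ft/s
v_mean = 0.83 × 3.376 = 2.802 ft/s
Q = A × v_mean = 59.5 × 2.802 = 166.7 ft³/s

167 ft³/s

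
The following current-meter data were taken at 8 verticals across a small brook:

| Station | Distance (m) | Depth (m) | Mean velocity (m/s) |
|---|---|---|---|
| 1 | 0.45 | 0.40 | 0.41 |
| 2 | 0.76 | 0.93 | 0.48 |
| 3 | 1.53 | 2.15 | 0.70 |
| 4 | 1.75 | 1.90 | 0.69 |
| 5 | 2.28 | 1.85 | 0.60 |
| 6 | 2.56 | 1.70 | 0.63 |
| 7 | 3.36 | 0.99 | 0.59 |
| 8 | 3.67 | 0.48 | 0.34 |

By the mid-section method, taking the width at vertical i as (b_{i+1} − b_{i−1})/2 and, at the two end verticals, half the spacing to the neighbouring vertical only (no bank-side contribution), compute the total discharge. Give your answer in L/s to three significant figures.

w_1 = (0.76 − 0.45)/2 = 0.155 m; q_1 = 0.41 × 0.40 × 0.155 = 0.02542 m³/s
w_2 = (1.53 − 0.45)/2 = 0.54 m; q_2 = 0.48 × 0.93 × 0.54 = 0.2411 m³/s
w_3 = (1.75 − 0.76)/2 = 0.495 m; q_3 = 0.70 × 2.15 × 0.495 = 0.7450 m³/s
w_4 = (2.28 − 1.53)/2 = 0.375 m; q_4 = 0.69 × 1.90 × 0.375 = 0.4916 m³/s
w_5 = (2.56 − 1.75)/2 = 0.405 m; q_5 = 0.60 × 1.85 × 0.405 = 0.4496 m³/s
w_6 = (3.36 − 2.28)/2 = 0.54 m; q_6 = 0.63 × 1.70 × 0.54 = 0.5783 m³/s
w_7 = (3.67 − 2.56)/2 = 0.555 m; q_7 = 0.59 × 0.99 × 0.555 = 0.3242 m³/s
w_8 = (3.67 − 3.36)/2 = 0.155 m; q_8 = 0.34 × 0.48 × 0.155 = 0.02530 m³/s
Q = Σ qᵢ = 2.880 m³/s
= 2.880 × 1000 = 2880 L/s

2880 L/s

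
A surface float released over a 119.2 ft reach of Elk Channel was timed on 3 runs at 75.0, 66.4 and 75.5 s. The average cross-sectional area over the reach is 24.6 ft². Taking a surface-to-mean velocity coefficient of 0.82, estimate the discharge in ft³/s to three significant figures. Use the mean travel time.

33.3 ft³/s

t̄ = (75.0 + 66.4 + 75.5) / 3 = 72.3 s
v_surface = L / t̄ = 119.2 / 72.3 = 1.649 ft/s
v_mean = 0.82 × 1.649 = 1.352 ft/s
Q = A × v_mean = 24.6 × 1.352 = 33.26 ft³/s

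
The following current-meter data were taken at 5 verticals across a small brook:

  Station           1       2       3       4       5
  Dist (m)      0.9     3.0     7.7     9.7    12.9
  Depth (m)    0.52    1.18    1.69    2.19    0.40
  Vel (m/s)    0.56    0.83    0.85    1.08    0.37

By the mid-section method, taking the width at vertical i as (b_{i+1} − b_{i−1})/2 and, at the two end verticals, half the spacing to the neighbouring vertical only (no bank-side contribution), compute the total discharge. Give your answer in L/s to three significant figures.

w_1 = (3.0 − 0.9)/2 = 1.05 m; q_1 = 0.56 × 0.52 × 1.05 = 0.3058 m³/s
w_2 = (7.7 − 0.9)/2 = 3.4 m; q_2 = 0.83 × 1.18 × 3.4 = 3.330 m³/s
w_3 = (9.7 − 3.0)/2 = 3.35 m; q_3 = 0.85 × 1.69 × 3.35 = 4.812 m³/s
w_4 = (12.9 − 7.7)/2 = 2.6 m; q_4 = 1.08 × 2.19 × 2.6 = 6.150 m³/s
w_5 = (12.9 − 9.7)/2 = 1.6 m; q_5 = 0.37 × 0.40 × 1.6 = 0.2368 m³/s
Q = Σ qᵢ = 14.83 m³/s
= 14.83 × 1000 = 14830 L/s

14800 L/s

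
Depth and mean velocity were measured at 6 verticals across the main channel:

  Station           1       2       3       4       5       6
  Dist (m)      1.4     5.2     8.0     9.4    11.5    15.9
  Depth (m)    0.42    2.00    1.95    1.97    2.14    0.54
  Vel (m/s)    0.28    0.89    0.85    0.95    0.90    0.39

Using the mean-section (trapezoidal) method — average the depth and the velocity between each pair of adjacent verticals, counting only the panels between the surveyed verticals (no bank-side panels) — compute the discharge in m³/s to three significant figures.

17.8 m³/s

Panel 1-2: Δb = 3.8 m, d̄ = (0.42+2.00)/2 = 1.21, v̄ = (0.28+0.89)/2 = 0.585 → q = 3.8×1.21×0.585 = 2.690 m³/s
Panel 2-3: Δb = 2.8 m, d̄ = (2.00+1.95)/2 = 1.975, v̄ = (0.89+0.85)/2 = 0.87 → q = 2.8×1.975×0.87 = 4.811 m³/s
Panel 3-4: Δb = 1.4 m, d̄ = (1.95+1.97)/2 = 1.96, v̄ = (0.85+0.95)/2 = 0.9 → q = 1.4×1.96×0.9 = 2.470 m³/s
Panel 4-5: Δb = 2.1 m, d̄ = (1.97+2.14)/2 = 2.055, v̄ = (0.95+0.90)/2 = 0.925 → q = 2.1×2.055×0.925 = 3.992 m³/s
Panel 5-6: Δb = 4.4 m, d̄ = (2.14+0.54)/2 = 1.34, v̄ = (0.90+0.39)/2 = 0.645 → q = 4.4×1.34×0.645 = 3.803 m³/s
Q = Σ q = 17.77 m³/s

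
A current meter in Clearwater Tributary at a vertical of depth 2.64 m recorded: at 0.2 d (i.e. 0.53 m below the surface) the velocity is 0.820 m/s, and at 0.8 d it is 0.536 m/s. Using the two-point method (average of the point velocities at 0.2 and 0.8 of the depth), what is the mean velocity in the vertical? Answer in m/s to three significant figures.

0.678 m/s

v̄ = (0.820 + 0.536) / 2 = 0.6780 m/s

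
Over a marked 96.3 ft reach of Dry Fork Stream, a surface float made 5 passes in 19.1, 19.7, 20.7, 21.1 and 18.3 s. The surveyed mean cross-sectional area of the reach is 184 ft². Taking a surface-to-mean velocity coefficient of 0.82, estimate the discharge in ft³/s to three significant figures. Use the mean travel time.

t̄ = (19.1 + 19.7 + 20.7 + 21.1 + 18.3) / 5 = 19.78 s
v_surface = L / t̄ = 96.3 / 19.78 = 4.869 ft/s
v_mean = 0.82 × 4.869 = 3.992 ft/s
Q = A × v_mean = 184 × 3.992 = 734.6 ft³/s

735 ft³/s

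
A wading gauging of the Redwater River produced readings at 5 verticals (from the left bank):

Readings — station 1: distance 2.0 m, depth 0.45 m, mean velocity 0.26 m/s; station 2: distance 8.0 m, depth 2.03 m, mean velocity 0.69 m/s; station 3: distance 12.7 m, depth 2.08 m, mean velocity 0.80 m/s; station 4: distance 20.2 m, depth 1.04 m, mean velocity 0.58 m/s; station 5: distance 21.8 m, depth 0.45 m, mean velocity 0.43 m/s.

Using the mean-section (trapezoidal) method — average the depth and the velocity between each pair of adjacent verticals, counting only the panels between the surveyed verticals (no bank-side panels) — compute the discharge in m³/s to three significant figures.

Panel 1-2: Δb = 6 m, d̄ = (0.45+2.03)/2 = 1.24, v̄ = (0.26+0.69)/2 = 0.475 → q = 6×1.24×0.475 = 3.534 m³/s
Panel 2-3: Δb = 4.7 m, d̄ = (2.03+2.08)/2 = 2.055, v̄ = (0.69+0.80)/2 = 0.745 → q = 4.7×2.055×0.745 = 7.196 m³/s
Panel 3-4: Δb = 7.5 m, d̄ = (2.08+1.04)/2 = 1.56, v̄ = (0.80+0.58)/2 = 0.69 → q = 7.5×1.56×0.69 = 8.073 m³/s
Panel 4-5: Δb = 1.6 m, d̄ = (1.04+0.45)/2 = 0.745, v̄ = (0.58+0.43)/2 = 0.505 → q = 1.6×0.745×0.505 = 0.6020 m³/s
Q = Σ q = 19.40 m³/s

19.4 m³/s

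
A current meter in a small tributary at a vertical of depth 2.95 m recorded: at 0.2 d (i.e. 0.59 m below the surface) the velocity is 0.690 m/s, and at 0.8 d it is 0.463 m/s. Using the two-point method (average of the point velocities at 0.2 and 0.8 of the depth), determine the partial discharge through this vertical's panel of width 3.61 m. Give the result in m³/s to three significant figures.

v̄ = (0.690 + 0.463) / 2 = 0.5765 m/s
q = v̄ × d × w = 0.5765 × 2.95 × 3.61 = 6.139 m³/s

6.14 m³/s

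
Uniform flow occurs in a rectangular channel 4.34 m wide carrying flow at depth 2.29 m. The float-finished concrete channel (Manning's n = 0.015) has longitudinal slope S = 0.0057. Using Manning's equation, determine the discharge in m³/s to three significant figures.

53.8 m³/s

A = b·y = 4.34 × 2.29 = 9.939 m²
P = b + 2y = 4.34 + 2×2.29 = 8.920 m
R = A/P = 9.939/8.920 = 1.114 m
Q = (1/n)·A·R^(2/3)·S^(1/2) = (1/0.015) × 9.939 × 1.114^(2/3) × 0.0057^(1/2) = 53.76 m³/s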